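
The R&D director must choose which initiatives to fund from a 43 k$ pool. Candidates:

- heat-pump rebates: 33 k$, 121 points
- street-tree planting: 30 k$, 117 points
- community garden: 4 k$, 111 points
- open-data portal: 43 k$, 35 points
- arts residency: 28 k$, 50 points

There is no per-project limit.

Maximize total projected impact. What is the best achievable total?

1110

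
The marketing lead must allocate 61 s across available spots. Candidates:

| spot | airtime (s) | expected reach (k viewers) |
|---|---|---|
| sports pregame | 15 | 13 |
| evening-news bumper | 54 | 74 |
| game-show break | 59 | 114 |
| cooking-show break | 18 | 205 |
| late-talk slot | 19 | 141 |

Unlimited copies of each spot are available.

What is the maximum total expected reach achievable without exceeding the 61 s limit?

3×cooking-show break uses 54 of the 61 s and totals 615.
No other feasible combination exceeds 615.

615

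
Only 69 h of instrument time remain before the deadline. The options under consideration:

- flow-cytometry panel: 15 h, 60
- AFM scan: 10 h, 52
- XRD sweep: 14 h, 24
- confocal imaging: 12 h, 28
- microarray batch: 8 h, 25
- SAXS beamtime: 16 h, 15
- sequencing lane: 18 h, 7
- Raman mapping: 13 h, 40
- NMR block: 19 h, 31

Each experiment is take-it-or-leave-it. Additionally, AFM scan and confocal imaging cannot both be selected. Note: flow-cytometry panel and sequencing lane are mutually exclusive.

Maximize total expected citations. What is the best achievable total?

208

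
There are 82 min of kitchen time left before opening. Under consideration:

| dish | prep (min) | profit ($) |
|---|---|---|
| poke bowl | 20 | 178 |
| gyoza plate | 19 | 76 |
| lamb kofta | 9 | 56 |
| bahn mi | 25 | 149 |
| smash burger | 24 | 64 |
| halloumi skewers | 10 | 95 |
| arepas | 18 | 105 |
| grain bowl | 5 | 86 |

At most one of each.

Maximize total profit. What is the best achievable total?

Ranking by ratio (profit/min): grain bowl 17.20, halloumi skewers 9.50, poke bowl 8.90, lamb kofta 6.22.
Taking the top-ratio dishes first gives poke bowl + lamb kofta + bahn mi + halloumi skewers + grain bowl for 564 (69 min).
The 9 min tied up in lamb kofta is better spent on arepas — total rises to 613 (78 min).
Every other selection either busts 82 min or fails to beat 613.

613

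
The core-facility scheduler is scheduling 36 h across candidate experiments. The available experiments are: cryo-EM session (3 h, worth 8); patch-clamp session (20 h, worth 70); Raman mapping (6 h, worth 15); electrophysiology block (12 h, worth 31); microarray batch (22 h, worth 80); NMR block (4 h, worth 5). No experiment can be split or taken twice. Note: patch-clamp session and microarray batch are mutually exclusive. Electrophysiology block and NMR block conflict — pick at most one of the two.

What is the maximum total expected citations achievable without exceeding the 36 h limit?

Taking the top-ratio experiments first gives cryo-EM session + Raman mapping + microarray batch + NMR block for 108 (35 h).
Dropping cryo-EM session and Raman mapping and NMR block frees 13 h; slotting in electrophysiology block (12 h) lifts the total to 111 at 34 h.
Next best is cryo-EM session + patch-clamp session + electrophysiology block at 109 (35 h) — short by 2.

111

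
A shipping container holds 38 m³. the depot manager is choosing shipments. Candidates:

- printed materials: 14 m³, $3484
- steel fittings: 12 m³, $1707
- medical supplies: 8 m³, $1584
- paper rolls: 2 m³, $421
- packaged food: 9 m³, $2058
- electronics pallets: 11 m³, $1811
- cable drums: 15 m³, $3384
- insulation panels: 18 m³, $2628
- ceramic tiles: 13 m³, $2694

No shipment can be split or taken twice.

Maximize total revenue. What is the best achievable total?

8926

The ratio ordering already packs tightly: printed materials + packaged food + cable drums, 38 m³, 8926.
The closest alternative, printed materials + paper rolls + packaged food + ceramic tiles, reaches only 8657.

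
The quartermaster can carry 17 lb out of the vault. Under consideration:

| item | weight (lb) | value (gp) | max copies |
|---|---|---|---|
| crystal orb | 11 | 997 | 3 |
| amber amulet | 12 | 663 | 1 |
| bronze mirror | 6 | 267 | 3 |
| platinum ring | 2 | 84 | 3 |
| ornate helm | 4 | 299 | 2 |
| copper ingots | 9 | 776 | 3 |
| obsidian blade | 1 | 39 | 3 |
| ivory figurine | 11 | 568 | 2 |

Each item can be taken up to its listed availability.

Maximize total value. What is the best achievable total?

1380

Best packing: crystal orb + platinum ring + ornate helm — 17 lb, 1380 total.
No other feasible combination exceeds 1380.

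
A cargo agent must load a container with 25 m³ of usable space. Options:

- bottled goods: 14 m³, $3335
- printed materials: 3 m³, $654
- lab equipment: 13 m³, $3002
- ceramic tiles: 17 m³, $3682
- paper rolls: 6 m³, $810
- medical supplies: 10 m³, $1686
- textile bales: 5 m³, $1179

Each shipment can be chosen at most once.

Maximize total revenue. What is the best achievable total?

Ranking by ratio (revenue/m³): bottled goods 238.21, textile bales 235.80, lab equipment 230.92, printed materials 218.00.
A density-first pass picks bottled goods + printed materials + textile bales — 5168 at 22 m³.
Dropping bottled goods frees 14 m³; slotting in ceramic tiles (17 m³) lifts the total to 5515 at 25 m³.
An exhaustive check of the 128 subsets confirms 5515.

5515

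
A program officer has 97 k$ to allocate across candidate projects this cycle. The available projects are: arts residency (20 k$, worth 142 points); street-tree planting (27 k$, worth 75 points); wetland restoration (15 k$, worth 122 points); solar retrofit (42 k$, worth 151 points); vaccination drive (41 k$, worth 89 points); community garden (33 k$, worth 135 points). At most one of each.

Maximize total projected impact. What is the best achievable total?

474

Arts residency + street-tree planting + wetland restoration + community garden uses 95 of the 97 k$ and totals 474.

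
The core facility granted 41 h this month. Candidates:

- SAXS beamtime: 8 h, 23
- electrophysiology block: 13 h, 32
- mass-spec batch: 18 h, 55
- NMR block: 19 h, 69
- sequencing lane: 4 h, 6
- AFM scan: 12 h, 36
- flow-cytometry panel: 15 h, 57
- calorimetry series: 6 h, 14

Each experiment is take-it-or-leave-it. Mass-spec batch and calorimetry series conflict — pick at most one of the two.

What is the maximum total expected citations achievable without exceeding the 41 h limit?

The ratio ordering already packs tightly: NMR block + flow-cytometry panel + calorimetry series, 40 h, 140.

140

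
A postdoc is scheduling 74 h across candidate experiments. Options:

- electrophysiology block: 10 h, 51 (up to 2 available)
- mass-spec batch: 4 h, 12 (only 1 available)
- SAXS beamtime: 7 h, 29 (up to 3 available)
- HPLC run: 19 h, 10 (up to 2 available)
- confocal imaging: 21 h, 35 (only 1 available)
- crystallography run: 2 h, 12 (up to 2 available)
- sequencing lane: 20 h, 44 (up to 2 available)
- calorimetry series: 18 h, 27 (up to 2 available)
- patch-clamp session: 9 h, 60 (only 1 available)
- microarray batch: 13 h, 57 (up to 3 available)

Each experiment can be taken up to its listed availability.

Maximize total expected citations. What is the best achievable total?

The ratio heuristic lands on 2×electrophysiology block + 2×crystallography run + patch-clamp session + 3×microarray batch (357) but leaves 2 h idle.
The 13 h tied up in microarray batch is better spent on 2×SAXS beamtime — total rises to 358 (73 h).
No other feasible combination exceeds 358.

358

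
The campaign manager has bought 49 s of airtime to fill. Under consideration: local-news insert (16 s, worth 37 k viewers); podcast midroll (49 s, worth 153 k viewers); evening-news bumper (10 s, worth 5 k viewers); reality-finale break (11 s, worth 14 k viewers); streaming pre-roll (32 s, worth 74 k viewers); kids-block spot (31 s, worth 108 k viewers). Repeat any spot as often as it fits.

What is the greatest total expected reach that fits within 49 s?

Greedy by ratio would take local-news insert + kids-block spot: 47 s used, total 145.
Dropping local-news insert and kids-block spot frees 47 s; slotting in podcast midroll (49 s) lifts the total to 153 at 49 s.
No other feasible combination exceeds 153.

153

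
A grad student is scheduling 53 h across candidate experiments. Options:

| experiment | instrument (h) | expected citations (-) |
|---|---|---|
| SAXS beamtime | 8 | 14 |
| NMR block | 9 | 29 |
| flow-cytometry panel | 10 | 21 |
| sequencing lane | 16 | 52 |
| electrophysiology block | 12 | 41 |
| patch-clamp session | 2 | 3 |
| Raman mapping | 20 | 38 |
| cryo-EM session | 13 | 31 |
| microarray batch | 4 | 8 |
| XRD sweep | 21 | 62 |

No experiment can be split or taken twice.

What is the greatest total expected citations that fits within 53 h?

163

Ranking by ratio (expected citations/h): electrophysiology block 3.42, sequencing lane 3.25, NMR block 3.22, XRD sweep 2.95.
The ratio heuristic lands on NMR block + sequencing lane + electrophysiology block + patch-clamp session + cryo-EM session (156) but leaves 1 h idle.
Using the slack differently, sequencing lane + electrophysiology block + microarray batch + XRD sweep comes to 163 at 53 h.
The closest alternative, sequencing lane + electrophysiology block + patch-clamp session + XRD sweep, reaches only 158.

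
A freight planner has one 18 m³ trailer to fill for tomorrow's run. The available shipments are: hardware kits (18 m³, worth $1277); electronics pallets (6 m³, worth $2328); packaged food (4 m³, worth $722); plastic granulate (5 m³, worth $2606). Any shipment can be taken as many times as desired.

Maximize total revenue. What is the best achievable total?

3×plastic granulate uses 15 of the 18 m³ and totals 7818.

7818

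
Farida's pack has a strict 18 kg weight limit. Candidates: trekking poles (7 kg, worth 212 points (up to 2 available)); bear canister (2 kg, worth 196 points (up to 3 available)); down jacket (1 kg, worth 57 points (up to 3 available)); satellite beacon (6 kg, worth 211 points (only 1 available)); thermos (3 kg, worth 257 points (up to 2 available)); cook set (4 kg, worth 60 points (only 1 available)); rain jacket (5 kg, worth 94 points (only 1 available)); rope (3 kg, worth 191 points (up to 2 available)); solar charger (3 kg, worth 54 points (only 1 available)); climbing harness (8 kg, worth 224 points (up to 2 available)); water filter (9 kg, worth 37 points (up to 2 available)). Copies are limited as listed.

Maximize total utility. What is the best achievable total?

1484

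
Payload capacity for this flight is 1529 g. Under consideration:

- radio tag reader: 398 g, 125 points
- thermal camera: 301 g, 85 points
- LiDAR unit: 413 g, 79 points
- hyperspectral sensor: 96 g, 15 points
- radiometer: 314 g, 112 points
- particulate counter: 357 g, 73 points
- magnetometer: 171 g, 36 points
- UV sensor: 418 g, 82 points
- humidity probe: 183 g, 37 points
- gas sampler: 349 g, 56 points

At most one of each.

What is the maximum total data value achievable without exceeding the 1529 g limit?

419

By data value per g: radiometer 0.36, radio tag reader 0.31, thermal camera 0.28, magnetometer 0.21 lead.
Taking the top-ratio sensors first gives radio tag reader + thermal camera + hyperspectral sensor + radiometer + magnetometer + humidity probe for 410 (1463 g).
Dropping magnetometer and humidity probe frees 354 g; slotting in UV sensor (418 g) lifts the total to 419 at 1527 g.
The spare 2 g is too small for any remaining sensor, and no exchange beats 419.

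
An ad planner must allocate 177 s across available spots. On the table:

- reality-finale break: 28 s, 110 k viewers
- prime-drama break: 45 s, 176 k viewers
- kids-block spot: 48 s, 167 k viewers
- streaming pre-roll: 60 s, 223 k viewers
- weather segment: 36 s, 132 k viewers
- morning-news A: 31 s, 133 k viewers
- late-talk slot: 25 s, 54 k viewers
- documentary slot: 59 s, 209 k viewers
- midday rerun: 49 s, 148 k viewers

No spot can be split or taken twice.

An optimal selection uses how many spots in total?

4

Best achievable expected reach is 664.
For example prime-drama break + streaming pre-roll + weather segment + morning-news A achieves it, using 172 s.
Any selection reaching 664 contains exactly 4 spots.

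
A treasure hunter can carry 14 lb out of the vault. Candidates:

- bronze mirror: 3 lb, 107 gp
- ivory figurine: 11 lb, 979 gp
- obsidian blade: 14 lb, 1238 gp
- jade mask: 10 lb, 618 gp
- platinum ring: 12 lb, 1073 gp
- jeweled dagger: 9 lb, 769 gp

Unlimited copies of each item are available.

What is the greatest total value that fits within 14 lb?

Density check — platinum ring 89.42, ivory figurine 89.00, obsidian blade 88.43, jeweled dagger 85.44 are the best per lb.
Greedy by ratio would take platinum ring: 12 lb used, total 1073.
The 12 lb tied up in platinum ring is better spent on obsidian blade — total rises to 1238 (14 lb).
That's the maximum — no swap from here does better than 1238.

1238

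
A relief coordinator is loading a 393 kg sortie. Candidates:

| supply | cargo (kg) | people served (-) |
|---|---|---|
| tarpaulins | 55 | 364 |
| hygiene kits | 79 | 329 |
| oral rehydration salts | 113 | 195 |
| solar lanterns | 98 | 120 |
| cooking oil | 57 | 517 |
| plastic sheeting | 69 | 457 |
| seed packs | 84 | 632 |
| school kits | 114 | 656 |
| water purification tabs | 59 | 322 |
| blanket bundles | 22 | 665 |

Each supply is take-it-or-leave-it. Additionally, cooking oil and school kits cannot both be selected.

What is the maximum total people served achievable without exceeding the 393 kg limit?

Greedy by ratio would take tarpaulins + cooking oil + plastic sheeting + seed packs + water purification tabs + blanket bundles: 346 kg used, total 2957.
Dropping water purification tabs frees 59 kg; slotting in hygiene kits (79 kg) lifts the total to 2964 at 366 kg.
Next best is tarpaulins + cooking oil + plastic sheeting + seed packs + water purification tabs + blanket bundles at 2957 (346 kg) — short by 7.

2964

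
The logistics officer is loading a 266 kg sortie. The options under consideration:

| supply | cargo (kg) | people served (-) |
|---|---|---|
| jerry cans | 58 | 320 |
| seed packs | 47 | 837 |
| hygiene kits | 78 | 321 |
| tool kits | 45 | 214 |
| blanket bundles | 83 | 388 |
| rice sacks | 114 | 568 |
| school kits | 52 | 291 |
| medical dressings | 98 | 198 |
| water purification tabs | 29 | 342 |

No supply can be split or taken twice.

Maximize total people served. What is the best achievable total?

2111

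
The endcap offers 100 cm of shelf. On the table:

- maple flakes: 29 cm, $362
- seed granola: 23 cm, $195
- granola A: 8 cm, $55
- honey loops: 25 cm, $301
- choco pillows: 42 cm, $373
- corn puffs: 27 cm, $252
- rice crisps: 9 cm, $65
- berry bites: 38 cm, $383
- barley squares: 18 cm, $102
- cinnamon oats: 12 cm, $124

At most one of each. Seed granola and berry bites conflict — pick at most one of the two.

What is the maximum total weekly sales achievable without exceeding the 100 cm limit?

1101

Filling by ratio: maple flakes + honey loops + corn puffs + cinnamon oats for 1039, with 7 cm left unused.
The 39 cm tied up in corn puffs and cinnamon oats is better spent on granola A + berry bites — total rises to 1101 (100 cm).
Next best is maple flakes + seed granola + honey loops + rice crisps + cinnamon oats at 1047 (98 cm) — short by 54.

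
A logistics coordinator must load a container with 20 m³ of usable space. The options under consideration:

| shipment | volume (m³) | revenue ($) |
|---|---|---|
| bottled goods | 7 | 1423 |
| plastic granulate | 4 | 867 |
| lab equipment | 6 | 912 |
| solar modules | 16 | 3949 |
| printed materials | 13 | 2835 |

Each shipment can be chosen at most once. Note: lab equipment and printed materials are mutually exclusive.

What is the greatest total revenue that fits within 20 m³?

4816

The ratio ordering already packs tightly: plastic granulate + solar modules, 20 m³, 4816.
Runner-up bottled goods + printed materials tops out at 4258.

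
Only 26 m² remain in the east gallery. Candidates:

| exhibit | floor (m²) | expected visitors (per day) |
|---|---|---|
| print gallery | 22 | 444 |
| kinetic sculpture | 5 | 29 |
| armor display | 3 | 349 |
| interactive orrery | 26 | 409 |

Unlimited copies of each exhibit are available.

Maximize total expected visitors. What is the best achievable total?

2792

8×armor display uses 24 of the 26 m² and totals 2792.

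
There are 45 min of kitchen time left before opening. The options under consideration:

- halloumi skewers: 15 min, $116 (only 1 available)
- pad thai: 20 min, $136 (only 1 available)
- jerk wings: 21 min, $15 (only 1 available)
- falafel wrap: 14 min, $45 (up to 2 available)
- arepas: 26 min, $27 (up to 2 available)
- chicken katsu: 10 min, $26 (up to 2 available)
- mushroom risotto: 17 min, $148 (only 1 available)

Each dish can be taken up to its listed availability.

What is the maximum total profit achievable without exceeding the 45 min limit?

Ranking by ratio (profit/min): mushroom risotto 8.71, halloumi skewers 7.73, pad thai 6.80.
The ratio ordering already packs tightly: halloumi skewers + chicken katsu + mushroom risotto, 42 min, 290.

290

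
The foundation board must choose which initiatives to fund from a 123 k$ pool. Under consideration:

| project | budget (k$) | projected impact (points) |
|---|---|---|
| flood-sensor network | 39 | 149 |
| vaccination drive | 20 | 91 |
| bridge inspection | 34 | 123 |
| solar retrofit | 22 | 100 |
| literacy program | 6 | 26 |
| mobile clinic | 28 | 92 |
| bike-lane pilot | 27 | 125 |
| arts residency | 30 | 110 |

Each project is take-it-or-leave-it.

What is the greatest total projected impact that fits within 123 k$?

501

Filling by ratio: flood-sensor network + vaccination drive + solar retrofit + literacy program + bike-lane pilot for 491, with 9 k$ left unused.
The 22 k$ tied up in solar retrofit is better spent on arts residency — total rises to 501 (122 k$).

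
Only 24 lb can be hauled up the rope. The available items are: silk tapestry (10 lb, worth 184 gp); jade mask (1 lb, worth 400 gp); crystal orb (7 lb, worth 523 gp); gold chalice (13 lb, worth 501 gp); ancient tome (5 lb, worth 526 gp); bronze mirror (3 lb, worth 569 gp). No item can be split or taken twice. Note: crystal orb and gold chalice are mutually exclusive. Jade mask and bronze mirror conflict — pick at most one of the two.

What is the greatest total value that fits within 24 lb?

Silk tapestry + jade mask + crystal orb + ancient tome uses 23 of the 24 lb and totals 1633.
The closest alternative, crystal orb + ancient tome + bronze mirror, reaches only 1618.

1633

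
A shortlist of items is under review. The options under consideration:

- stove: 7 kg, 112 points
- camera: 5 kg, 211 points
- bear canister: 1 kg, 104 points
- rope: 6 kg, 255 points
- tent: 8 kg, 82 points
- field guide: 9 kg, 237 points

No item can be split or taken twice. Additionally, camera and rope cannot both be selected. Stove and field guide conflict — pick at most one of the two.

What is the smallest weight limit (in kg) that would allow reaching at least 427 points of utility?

13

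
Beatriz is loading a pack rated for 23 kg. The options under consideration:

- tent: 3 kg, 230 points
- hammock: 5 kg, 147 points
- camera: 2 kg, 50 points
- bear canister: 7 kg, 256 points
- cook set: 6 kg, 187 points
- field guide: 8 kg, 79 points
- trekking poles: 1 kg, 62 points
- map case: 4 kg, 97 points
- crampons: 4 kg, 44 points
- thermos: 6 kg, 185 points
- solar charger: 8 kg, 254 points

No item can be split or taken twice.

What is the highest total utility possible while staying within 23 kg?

Taking the top-ratio items first gives tent + camera + bear canister + trekking poles + solar charger for 852 (21 kg).
Dropping camera and solar charger frees 10 kg; slotting in cook set + thermos (12 kg) lifts the total to 920 at 23 kg.
No other feasible combination exceeds 920.

920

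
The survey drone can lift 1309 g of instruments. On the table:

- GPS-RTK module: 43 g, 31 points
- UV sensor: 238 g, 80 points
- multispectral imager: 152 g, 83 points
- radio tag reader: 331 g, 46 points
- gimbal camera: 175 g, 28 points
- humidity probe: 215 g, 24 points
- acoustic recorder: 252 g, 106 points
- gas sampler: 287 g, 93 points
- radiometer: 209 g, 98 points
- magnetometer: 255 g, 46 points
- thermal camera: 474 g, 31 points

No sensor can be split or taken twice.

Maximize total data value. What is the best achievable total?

491

Taking GPS-RTK module + UV sensor + multispectral imager + acoustic recorder + gas sampler + radiometer: 1181 g used, 491 in data value.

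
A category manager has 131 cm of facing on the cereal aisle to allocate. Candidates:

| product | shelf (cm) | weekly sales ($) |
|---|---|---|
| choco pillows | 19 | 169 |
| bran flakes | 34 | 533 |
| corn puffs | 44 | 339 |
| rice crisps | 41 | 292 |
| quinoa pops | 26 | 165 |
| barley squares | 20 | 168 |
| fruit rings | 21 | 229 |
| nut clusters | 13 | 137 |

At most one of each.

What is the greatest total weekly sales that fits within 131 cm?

1407

Taking the top-ratio products first gives choco pillows + bran flakes + barley squares + fruit rings + nut clusters for 1236 (107 cm).
The 20 cm tied up in barley squares is better spent on corn puffs — total rises to 1407 (131 cm).
An exhaustive check of the 256 subsets confirms 1407.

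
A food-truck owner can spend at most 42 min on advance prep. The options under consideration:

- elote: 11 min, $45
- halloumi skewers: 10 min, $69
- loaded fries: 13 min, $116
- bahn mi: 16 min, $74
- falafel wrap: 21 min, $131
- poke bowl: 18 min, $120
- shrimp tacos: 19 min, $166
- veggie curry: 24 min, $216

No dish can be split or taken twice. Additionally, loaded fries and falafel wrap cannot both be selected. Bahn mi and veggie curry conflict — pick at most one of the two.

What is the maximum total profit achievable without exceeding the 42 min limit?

Taking the top-ratio dishes first gives loaded fries + veggie curry for 332 (37 min).
Replace veggie curry with halloumi skewers + shrimp tacos: the trade gains 19 net, giving 351 at 42 min.
Every other selection either busts 42 min or breaks a pairing rule or fails to beat 351.

351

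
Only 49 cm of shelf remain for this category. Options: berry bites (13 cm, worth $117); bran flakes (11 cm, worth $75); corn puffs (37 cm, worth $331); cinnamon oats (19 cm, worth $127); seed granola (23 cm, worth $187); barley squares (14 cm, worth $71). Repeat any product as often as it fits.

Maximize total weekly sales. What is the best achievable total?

421

Filling by ratio: 3×berry bites for 351, with 10 cm left unused.
Replace berry bites with seed granola: the trade gains 70 net, giving 421 at 49 cm.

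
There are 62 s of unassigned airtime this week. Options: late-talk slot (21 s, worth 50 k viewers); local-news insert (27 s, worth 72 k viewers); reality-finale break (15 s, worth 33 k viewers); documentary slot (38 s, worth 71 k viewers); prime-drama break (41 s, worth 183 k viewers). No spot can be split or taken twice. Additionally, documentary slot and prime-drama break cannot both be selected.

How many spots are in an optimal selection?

2

Best achievable expected reach is 233.
For example late-talk slot + prime-drama break achieves it, using 62 s.
Every optimal selection uses 2 spots.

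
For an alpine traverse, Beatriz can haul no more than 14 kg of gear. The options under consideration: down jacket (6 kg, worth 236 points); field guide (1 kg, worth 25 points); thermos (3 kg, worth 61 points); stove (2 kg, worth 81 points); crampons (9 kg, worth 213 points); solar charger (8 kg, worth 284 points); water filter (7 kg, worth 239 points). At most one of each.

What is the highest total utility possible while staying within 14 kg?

Greedy by ratio would take down jacket + field guide + thermos + stove: 12 kg used, total 403.
Dropping field guide and thermos and stove frees 6 kg; slotting in solar charger (8 kg) lifts the total to 520 at 14 kg.
The closest alternative, down jacket + field guide + water filter, reaches only 500.

520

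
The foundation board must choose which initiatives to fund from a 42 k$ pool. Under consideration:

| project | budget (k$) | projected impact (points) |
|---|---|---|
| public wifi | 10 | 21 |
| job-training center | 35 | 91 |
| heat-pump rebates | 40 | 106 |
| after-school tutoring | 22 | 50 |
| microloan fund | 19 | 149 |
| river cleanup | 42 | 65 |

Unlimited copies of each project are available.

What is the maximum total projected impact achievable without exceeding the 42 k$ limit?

298

Best packing: 2×microloan fund — 38 k$, 298 total.
Every other selection either busts 42 k$ or fails to beat 298.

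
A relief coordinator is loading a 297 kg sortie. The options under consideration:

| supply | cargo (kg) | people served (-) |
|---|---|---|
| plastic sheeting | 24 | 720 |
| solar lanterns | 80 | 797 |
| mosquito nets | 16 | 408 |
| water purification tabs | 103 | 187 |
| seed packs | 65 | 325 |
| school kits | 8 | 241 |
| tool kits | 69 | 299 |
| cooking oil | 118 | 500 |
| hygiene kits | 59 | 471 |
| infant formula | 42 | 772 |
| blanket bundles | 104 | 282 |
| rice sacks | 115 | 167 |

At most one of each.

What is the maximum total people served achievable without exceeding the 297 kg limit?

3734

Taking plastic sheeting + solar lanterns + mosquito nets + seed packs + school kits + hygiene kits + infant formula: 294 kg used, 3734 in people served.
Nothing else within 297 kg beats 3734.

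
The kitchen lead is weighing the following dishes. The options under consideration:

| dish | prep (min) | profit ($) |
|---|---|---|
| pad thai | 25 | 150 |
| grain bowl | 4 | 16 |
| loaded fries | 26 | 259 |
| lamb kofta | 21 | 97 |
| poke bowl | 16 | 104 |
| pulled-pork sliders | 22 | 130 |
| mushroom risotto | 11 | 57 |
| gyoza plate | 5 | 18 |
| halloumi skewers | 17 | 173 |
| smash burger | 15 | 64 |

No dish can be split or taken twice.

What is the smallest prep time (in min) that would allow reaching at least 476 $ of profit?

Need the lightest bundle worth ≥ 476.
loaded fries + mushroom risotto + halloumi skewers: 489 profit at 54 min.
No combination under 54 min hits 476.

54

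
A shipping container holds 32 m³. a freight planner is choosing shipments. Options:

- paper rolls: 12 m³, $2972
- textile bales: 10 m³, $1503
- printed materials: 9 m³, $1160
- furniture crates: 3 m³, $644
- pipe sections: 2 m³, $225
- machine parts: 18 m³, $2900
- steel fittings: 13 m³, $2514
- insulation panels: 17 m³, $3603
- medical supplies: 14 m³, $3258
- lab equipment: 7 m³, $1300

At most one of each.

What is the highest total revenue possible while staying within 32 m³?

7219

Filling by ratio: paper rolls + furniture crates + pipe sections + medical supplies for 7099, with 1 m³ left unused.
Replace pipe sections and medical supplies with insulation panels: the trade gains 120 net, giving 7219 at 32 m³.
Next best is paper rolls + furniture crates + pipe sections + medical supplies at 7099 (31 m³) — short by 120.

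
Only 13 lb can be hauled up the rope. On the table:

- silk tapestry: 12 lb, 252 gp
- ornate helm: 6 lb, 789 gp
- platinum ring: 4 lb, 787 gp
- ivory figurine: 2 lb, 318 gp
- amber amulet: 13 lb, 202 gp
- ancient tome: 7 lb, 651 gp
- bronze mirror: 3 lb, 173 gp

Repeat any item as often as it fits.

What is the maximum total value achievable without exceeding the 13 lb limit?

2361

Taking 3×platinum ring: 12 lb used, 2361 in value.
Nothing else within 13 lb beats 2361.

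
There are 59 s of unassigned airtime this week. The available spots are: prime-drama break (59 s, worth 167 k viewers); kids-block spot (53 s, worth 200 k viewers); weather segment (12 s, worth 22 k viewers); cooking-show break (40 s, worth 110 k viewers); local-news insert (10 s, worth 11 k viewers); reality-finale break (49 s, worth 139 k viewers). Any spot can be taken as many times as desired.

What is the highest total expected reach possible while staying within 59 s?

Kids-block spot uses 53 of the 59 s and totals 200.
Nothing else within 59 s beats 200.

200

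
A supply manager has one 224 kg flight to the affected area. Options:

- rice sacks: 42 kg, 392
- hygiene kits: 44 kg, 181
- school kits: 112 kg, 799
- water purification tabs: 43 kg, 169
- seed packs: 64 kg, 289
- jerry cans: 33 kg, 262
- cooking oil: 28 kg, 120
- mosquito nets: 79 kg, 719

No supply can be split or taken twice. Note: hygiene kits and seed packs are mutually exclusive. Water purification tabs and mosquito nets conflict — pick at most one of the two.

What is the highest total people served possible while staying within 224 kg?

1780

Taking the top-ratio supplies first gives rice sacks + seed packs + jerry cans + mosquito nets for 1662 (218 kg).
The 106 kg tied up in rice sacks and seed packs is better spent on school kits — total rises to 1780 (224 kg).
The closest alternative, rice sacks + seed packs + jerry cans + mosquito nets, reaches only 1662.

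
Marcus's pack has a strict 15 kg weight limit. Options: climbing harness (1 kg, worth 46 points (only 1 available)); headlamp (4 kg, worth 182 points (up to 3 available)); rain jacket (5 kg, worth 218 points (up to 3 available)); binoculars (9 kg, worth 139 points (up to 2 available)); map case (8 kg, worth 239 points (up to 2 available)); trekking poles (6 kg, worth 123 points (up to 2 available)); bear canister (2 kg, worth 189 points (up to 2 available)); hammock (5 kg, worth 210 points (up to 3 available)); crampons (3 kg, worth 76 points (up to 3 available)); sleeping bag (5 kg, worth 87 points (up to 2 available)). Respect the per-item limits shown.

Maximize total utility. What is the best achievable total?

860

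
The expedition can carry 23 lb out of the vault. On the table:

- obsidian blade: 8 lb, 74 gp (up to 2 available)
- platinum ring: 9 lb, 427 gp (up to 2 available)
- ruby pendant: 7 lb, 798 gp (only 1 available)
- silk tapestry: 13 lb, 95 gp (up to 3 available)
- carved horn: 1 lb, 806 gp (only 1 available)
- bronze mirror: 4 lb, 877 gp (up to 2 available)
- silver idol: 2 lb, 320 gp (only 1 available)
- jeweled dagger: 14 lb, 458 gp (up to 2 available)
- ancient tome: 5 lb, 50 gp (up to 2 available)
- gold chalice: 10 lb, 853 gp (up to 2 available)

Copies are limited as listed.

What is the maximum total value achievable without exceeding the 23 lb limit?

3733

Greedy by ratio would take ruby pendant + carved horn + 2×bronze mirror + silver idol + ancient tome: 23 lb used, total 3728.
Dropping ruby pendant and ancient tome frees 12 lb; slotting in gold chalice (10 lb) lifts the total to 3733 at 21 lb.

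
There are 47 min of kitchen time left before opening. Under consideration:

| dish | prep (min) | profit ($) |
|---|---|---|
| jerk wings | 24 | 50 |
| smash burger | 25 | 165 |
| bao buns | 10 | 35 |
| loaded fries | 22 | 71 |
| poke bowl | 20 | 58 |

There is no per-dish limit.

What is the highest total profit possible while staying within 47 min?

Taking the top-ratio dishes first gives smash burger + 2×bao buns for 235 (45 min).
The 20 min tied up in 2×bao buns is better spent on loaded fries — total rises to 236 (47 min).

236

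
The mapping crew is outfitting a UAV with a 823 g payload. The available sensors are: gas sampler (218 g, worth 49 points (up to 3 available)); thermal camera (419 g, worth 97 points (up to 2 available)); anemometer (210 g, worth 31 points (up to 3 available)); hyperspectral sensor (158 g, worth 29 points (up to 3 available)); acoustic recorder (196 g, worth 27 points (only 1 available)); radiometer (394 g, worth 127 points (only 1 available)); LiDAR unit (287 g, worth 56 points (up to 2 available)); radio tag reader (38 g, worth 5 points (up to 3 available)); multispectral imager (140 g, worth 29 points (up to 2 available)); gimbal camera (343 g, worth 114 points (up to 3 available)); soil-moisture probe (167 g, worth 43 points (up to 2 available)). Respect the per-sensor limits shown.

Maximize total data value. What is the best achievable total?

A density-first pass picks 3×radio tag reader + 2×gimbal camera — 243 at 800 g.
Replace radio tag reader and gimbal camera with radiometer: the trade gains 8 net, giving 251 at 813 g.
Every other selection either busts 823 g or exceeds an availability limit or fails to beat 251.

251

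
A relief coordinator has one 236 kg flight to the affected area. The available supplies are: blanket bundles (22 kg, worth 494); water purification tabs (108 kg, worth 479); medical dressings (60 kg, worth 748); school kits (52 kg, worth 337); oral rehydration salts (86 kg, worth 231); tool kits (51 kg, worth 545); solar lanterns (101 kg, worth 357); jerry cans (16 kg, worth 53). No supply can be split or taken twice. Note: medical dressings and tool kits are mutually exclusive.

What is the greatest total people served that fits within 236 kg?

1936

Taking blanket bundles + medical dressings + school kits + solar lanterns: 235 kg used, 1936 in people served.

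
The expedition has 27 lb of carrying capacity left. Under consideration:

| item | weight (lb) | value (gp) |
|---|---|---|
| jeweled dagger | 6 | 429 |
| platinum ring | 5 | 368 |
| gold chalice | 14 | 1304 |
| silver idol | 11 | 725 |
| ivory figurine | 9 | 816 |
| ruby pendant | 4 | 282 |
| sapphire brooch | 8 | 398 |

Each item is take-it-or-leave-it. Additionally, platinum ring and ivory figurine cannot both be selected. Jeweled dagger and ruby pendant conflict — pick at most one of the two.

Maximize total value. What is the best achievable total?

Best packing: gold chalice + ivory figurine + ruby pendant — 27 lb, 2402 total.

2402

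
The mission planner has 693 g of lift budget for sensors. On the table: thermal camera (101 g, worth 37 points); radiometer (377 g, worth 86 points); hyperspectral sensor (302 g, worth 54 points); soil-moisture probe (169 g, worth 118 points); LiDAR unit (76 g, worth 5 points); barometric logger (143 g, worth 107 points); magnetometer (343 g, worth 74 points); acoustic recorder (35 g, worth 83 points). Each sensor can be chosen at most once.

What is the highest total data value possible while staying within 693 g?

382

Density check — acoustic recorder 2.37, barometric logger 0.75, soil-moisture probe 0.70 are the best per g.
The ratio heuristic lands on thermal camera + soil-moisture probe + LiDAR unit + barometric logger + acoustic recorder (350) but leaves 169 g idle.
Dropping thermal camera and LiDAR unit frees 177 g; slotting in magnetometer (343 g) lifts the total to 382 at 690 g.
Nothing else within 693 g beats 382.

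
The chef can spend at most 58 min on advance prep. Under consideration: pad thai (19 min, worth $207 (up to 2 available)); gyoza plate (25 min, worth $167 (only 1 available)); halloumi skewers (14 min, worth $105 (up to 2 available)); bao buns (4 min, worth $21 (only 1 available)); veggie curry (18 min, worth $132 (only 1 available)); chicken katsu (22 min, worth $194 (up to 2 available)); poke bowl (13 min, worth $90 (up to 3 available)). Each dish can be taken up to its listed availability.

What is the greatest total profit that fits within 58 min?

546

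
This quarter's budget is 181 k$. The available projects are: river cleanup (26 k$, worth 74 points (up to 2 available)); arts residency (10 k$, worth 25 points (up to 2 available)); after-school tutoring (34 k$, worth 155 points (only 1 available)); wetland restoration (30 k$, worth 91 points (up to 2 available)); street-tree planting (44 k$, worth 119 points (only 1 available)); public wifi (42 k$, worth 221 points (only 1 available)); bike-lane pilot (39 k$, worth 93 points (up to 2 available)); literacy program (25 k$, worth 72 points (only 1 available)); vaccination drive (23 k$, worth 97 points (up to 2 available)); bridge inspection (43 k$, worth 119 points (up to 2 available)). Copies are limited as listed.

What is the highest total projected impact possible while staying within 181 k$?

735

A density-first pass picks after-school tutoring + wetland restoration + public wifi + literacy program + 2×vaccination drive — 733 at 177 k$.
Dropping literacy program frees 25 k$; slotting in river cleanup (26 k$) lifts the total to 735 at 178 k$.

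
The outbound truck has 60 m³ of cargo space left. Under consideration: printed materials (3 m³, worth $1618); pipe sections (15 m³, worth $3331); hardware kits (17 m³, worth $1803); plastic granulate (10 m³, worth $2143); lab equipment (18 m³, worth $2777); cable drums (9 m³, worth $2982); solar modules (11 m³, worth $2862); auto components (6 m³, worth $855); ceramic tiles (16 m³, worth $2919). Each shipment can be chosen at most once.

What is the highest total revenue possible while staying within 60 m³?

14567

Greedy by ratio would take printed materials + pipe sections + plastic granulate + cable drums + solar modules + auto components: 54 m³ used, total 13791.
The 10 m³ tied up in plastic granulate is better spent on ceramic tiles — total rises to 14567 (60 m³).
No other feasible combination exceeds 14567.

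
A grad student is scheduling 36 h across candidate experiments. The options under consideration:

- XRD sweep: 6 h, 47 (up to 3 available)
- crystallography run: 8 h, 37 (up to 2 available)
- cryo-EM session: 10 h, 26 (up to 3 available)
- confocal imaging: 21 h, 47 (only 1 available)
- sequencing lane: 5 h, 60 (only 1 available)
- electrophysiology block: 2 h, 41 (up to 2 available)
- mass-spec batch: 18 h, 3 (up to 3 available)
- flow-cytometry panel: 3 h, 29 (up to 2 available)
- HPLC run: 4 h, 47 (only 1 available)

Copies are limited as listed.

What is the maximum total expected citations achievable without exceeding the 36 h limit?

359

Taking the top-ratio experiments first gives 2×XRD sweep + sequencing lane + 2×electrophysiology block + 2×flow-cytometry panel + HPLC run for 341 (31 h).
The 3 h tied up in flow-cytometry panel is better spent on XRD sweep — total rises to 359 (34 h).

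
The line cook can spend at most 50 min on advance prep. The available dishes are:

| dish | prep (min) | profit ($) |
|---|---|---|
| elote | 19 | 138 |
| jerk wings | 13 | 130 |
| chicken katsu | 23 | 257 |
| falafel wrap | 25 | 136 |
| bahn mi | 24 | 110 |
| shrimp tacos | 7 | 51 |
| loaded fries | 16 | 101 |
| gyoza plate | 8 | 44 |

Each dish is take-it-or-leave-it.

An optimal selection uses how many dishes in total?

3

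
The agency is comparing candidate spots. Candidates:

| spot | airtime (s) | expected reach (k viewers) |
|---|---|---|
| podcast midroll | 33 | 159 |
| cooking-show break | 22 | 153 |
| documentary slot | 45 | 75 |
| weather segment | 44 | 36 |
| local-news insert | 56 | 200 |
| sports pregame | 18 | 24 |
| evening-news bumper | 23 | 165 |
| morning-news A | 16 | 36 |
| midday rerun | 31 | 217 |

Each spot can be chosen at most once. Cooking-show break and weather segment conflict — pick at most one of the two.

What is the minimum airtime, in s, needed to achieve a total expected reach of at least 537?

Minimise s subject to total expected reach ≥ 537.
podcast midroll + evening-news bumper + midday rerun reaches 541 using 87 s.
No combination under 87 s hits 537.

87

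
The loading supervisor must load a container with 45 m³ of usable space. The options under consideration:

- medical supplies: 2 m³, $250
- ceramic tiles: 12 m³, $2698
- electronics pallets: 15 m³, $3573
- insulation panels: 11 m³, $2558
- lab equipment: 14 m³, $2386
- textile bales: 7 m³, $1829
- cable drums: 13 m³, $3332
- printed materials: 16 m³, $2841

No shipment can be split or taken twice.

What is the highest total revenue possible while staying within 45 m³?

10667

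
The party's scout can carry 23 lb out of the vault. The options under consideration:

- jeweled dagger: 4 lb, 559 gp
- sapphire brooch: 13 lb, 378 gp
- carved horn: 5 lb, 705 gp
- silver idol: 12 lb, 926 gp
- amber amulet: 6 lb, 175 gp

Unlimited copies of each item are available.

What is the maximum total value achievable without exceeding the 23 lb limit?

3233

The ratio heuristic lands on 4×carved horn (2820) but leaves 3 lb idle.
Replace carved horn with 2×jeweled dagger: the trade gains 413 net, giving 3233 at 23 lb.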